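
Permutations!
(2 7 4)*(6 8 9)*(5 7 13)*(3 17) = (2 13 5 7 4)(3 17)(6 8 9) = [0, 1, 13, 17, 2, 7, 8, 4, 9, 6, 10, 11, 12, 5, 14, 15, 16, 3]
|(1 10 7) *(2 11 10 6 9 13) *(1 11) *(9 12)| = 6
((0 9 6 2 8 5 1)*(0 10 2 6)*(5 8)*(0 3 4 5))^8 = (10)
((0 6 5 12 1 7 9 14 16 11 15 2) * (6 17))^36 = ((0 17 6 5 12 1 7 9 14 16 11 15 2))^36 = (0 11 9 12 17 15 14 1 6 2 16 7 5)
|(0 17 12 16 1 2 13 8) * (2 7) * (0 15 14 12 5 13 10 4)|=14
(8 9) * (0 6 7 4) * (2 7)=[6, 1, 7, 3, 0, 5, 2, 4, 9, 8]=(0 6 2 7 4)(8 9)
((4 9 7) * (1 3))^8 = (4 7 9)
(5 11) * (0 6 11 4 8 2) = (0 6 11 5 4 8 2) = [6, 1, 0, 3, 8, 4, 11, 7, 2, 9, 10, 5]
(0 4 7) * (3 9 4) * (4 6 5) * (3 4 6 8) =(0 4 7)(3 9 8)(5 6) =[4, 1, 2, 9, 7, 6, 5, 0, 3, 8]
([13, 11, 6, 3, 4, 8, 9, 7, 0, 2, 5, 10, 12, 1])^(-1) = [8, 13, 9, 3, 4, 10, 2, 7, 5, 6, 11, 1, 12, 0]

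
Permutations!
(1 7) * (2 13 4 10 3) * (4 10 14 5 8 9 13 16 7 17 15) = (1 17 15 4 14 5 8 9 13 10 3 2 16 7) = [0, 17, 16, 2, 14, 8, 6, 1, 9, 13, 3, 11, 12, 10, 5, 4, 7, 15]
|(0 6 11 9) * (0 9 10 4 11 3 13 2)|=|(0 6 3 13 2)(4 11 10)|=15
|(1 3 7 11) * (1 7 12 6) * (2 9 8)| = |(1 3 12 6)(2 9 8)(7 11)| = 12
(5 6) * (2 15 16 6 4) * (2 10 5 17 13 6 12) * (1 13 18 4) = (1 13 6 17 18 4 10 5)(2 15 16 12) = [0, 13, 15, 3, 10, 1, 17, 7, 8, 9, 5, 11, 2, 6, 14, 16, 12, 18, 4]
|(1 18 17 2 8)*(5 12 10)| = 15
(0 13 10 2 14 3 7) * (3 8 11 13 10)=(0 10 2 14 8 11 13 3 7)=[10, 1, 14, 7, 4, 5, 6, 0, 11, 9, 2, 13, 12, 3, 8]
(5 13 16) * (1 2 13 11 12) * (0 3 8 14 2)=(0 3 8 14 2 13 16 5 11 12 1)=[3, 0, 13, 8, 4, 11, 6, 7, 14, 9, 10, 12, 1, 16, 2, 15, 5]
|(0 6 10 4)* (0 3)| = |(0 6 10 4 3)| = 5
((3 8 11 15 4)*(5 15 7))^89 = (3 15 7 8 4 5 11)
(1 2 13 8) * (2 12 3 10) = [0, 12, 13, 10, 4, 5, 6, 7, 1, 9, 2, 11, 3, 8] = (1 12 3 10 2 13 8)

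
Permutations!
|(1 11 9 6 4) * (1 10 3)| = 7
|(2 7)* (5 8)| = |(2 7)(5 8)| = 2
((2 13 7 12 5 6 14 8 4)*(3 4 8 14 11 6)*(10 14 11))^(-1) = ((2 13 7 12 5 3 4)(6 10 14 11))^(-1) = (2 4 3 5 12 7 13)(6 11 14 10)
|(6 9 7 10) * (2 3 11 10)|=7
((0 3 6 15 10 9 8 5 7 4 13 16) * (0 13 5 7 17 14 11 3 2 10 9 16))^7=((0 2 10 16 13)(3 6 15 9 8 7 4 5 17 14 11))^7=(0 10 13 2 16)(3 5 9 11 4 15 14 7 6 17 8)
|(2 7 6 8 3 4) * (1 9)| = |(1 9)(2 7 6 8 3 4)| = 6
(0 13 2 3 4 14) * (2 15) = (0 13 15 2 3 4 14) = [13, 1, 3, 4, 14, 5, 6, 7, 8, 9, 10, 11, 12, 15, 0, 2]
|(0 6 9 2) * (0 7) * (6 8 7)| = 3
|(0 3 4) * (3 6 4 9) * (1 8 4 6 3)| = |(0 3 9 1 8 4)| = 6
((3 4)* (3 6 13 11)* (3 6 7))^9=(13)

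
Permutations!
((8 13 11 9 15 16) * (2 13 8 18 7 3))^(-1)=((2 13 11 9 15 16 18 7 3))^(-1)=(2 3 7 18 16 15 9 11 13)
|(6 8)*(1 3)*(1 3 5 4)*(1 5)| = 2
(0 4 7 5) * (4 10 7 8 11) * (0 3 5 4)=(0 10 7 4 8 11)(3 5)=[10, 1, 2, 5, 8, 3, 6, 4, 11, 9, 7, 0]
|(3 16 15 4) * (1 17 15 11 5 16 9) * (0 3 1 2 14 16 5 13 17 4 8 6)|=12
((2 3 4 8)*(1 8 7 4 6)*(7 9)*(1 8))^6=((2 3 6 8)(4 9 7))^6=(9)(2 6)(3 8)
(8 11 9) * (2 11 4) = (2 11 9 8 4) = [0, 1, 11, 3, 2, 5, 6, 7, 4, 8, 10, 9]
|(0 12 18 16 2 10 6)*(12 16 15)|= 15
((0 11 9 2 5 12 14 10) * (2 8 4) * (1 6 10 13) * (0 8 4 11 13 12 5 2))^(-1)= (0 4 9 11 8 10 6 1 13)(12 14)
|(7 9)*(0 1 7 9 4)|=|(9)(0 1 7 4)|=4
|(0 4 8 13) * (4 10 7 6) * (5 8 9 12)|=10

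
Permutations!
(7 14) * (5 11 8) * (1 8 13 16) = (1 8 5 11 13 16)(7 14) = [0, 8, 2, 3, 4, 11, 6, 14, 5, 9, 10, 13, 12, 16, 7, 15, 1]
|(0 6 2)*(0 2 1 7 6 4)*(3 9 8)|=6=|(0 4)(1 7 6)(3 9 8)|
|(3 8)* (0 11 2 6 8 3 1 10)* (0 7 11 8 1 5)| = |(0 8 5)(1 10 7 11 2 6)| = 6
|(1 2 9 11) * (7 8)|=|(1 2 9 11)(7 8)|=4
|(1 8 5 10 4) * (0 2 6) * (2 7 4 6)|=8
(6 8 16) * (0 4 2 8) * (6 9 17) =(0 4 2 8 16 9 17 6) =[4, 1, 8, 3, 2, 5, 0, 7, 16, 17, 10, 11, 12, 13, 14, 15, 9, 6]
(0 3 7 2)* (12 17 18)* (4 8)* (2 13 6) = (0 3 7 13 6 2)(4 8)(12 17 18) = [3, 1, 0, 7, 8, 5, 2, 13, 4, 9, 10, 11, 17, 6, 14, 15, 16, 18, 12]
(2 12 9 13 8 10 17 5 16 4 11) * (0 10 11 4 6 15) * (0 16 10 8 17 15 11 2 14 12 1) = [8, 0, 1, 3, 4, 10, 11, 7, 2, 13, 15, 14, 9, 17, 12, 16, 6, 5] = (0 8 2 1)(5 10 15 16 6 11 14 12 9 13 17)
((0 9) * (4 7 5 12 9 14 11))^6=((0 14 11 4 7 5 12 9))^6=(0 12 7 11)(4 14 9 5)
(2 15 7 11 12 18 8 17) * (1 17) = [0, 17, 15, 3, 4, 5, 6, 11, 1, 9, 10, 12, 18, 13, 14, 7, 16, 2, 8] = (1 17 2 15 7 11 12 18 8)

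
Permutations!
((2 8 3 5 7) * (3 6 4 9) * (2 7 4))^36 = ((2 8 6)(3 5 4 9))^36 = (9)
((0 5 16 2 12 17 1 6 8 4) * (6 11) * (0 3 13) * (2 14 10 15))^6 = ((0 5 16 14 10 15 2 12 17 1 11 6 8 4 3 13))^6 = (0 2 8 16 17 3 10 11)(1 13 15 6 5 12 4 14)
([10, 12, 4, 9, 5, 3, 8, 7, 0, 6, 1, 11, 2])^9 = [6, 0, 1, 4, 12, 2, 3, 7, 9, 5, 8, 11, 10]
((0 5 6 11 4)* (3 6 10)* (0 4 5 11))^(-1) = (0 6 3 10 5 11)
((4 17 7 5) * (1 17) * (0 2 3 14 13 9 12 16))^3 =(0 14 12 2 13 16 3 9)(1 5 17 4 7)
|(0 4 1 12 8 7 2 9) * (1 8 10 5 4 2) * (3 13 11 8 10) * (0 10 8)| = |(0 2 9 10 5 4 8 7 1 12 3 13 11)| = 13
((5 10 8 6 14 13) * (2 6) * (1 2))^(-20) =(1 13)(2 5)(6 10)(8 14)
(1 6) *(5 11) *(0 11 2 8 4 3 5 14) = [11, 6, 8, 5, 3, 2, 1, 7, 4, 9, 10, 14, 12, 13, 0] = (0 11 14)(1 6)(2 8 4 3 5)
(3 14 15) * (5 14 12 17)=(3 12 17 5 14 15)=[0, 1, 2, 12, 4, 14, 6, 7, 8, 9, 10, 11, 17, 13, 15, 3, 16, 5]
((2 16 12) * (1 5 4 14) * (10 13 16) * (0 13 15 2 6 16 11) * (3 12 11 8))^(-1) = ((0 13 8 3 12 6 16 11)(1 5 4 14)(2 10 15))^(-1) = (0 11 16 6 12 3 8 13)(1 14 4 5)(2 15 10)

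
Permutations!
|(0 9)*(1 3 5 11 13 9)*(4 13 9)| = 6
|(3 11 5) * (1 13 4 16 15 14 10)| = |(1 13 4 16 15 14 10)(3 11 5)| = 21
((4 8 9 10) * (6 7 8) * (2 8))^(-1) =((2 8 9 10 4 6 7))^(-1) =(2 7 6 4 10 9 8)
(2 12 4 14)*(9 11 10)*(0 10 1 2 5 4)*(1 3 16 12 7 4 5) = (0 10 9 11 3 16 12)(1 2 7 4 14) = [10, 2, 7, 16, 14, 5, 6, 4, 8, 11, 9, 3, 0, 13, 1, 15, 12]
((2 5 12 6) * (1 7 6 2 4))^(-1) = ((1 7 6 4)(2 5 12))^(-1) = (1 4 6 7)(2 12 5)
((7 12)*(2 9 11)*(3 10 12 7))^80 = ((2 9 11)(3 10 12))^80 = (2 11 9)(3 12 10)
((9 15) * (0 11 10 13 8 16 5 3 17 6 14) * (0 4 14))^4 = ((0 11 10 13 8 16 5 3 17 6)(4 14)(9 15))^4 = (0 8 17 10 5)(3 11 16 6 13)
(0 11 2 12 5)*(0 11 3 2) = (0 3 2 12 5 11) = [3, 1, 12, 2, 4, 11, 6, 7, 8, 9, 10, 0, 5]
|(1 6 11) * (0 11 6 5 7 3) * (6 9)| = |(0 11 1 5 7 3)(6 9)| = 6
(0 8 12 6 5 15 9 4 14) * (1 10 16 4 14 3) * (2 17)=(0 8 12 6 5 15 9 14)(1 10 16 4 3)(2 17)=[8, 10, 17, 1, 3, 15, 5, 7, 12, 14, 16, 11, 6, 13, 0, 9, 4, 2]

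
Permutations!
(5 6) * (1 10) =[0, 10, 2, 3, 4, 6, 5, 7, 8, 9, 1] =(1 10)(5 6)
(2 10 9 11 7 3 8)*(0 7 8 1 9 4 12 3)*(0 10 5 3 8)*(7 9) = (0 9 11)(1 7 10 4 12 8 2 5 3) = [9, 7, 5, 1, 12, 3, 6, 10, 2, 11, 4, 0, 8]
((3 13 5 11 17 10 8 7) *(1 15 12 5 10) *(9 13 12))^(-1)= (1 17 11 5 12 3 7 8 10 13 9 15)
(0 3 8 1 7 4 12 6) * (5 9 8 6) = (0 3 6)(1 7 4 12 5 9 8) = [3, 7, 2, 6, 12, 9, 0, 4, 1, 8, 10, 11, 5]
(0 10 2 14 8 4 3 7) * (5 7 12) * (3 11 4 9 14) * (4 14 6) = [10, 1, 3, 12, 11, 7, 4, 0, 9, 6, 2, 14, 5, 13, 8] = (0 10 2 3 12 5 7)(4 11 14 8 9 6)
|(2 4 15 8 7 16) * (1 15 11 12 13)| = |(1 15 8 7 16 2 4 11 12 13)| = 10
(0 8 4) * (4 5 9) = (0 8 5 9 4) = [8, 1, 2, 3, 0, 9, 6, 7, 5, 4]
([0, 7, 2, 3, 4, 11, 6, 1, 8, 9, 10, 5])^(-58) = [0, 1, 2, 3, 4, 5, 6, 7, 8, 9, 10, 11]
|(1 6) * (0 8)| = |(0 8)(1 6)| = 2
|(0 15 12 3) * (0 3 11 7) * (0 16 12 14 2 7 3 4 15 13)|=18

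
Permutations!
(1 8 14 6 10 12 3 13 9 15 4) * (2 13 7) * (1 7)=(1 8 14 6 10 12 3)(2 13 9 15 4 7)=[0, 8, 13, 1, 7, 5, 10, 2, 14, 15, 12, 11, 3, 9, 6, 4]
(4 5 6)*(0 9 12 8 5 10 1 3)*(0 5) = (0 9 12 8)(1 3 5 6 4 10) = [9, 3, 2, 5, 10, 6, 4, 7, 0, 12, 1, 11, 8]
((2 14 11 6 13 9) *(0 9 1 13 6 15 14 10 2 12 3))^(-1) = (0 3 12 9)(1 13)(2 10)(11 14 15)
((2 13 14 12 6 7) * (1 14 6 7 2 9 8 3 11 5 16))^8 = ((1 14 12 7 9 8 3 11 5 16)(2 13 6))^8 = (1 5 3 9 12)(2 6 13)(7 14 16 11 8)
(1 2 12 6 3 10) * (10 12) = (1 2 10)(3 12 6) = [0, 2, 10, 12, 4, 5, 3, 7, 8, 9, 1, 11, 6]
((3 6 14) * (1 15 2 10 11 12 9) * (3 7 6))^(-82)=(1 2 11 9 15 10 12)(6 7 14)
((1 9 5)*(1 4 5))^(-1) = (1 9)(4 5)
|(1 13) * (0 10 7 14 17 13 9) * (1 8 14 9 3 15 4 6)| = |(0 10 7 9)(1 3 15 4 6)(8 14 17 13)| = 20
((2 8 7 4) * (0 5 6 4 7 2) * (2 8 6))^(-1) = (8)(0 4 6 2 5)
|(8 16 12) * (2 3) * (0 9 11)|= |(0 9 11)(2 3)(8 16 12)|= 6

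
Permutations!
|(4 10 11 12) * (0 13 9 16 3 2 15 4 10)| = 24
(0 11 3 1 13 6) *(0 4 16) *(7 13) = (0 11 3 1 7 13 6 4 16) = [11, 7, 2, 1, 16, 5, 4, 13, 8, 9, 10, 3, 12, 6, 14, 15, 0]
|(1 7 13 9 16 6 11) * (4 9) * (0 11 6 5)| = 9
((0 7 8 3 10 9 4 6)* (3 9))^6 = ((0 7 8 9 4 6)(3 10))^6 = (10)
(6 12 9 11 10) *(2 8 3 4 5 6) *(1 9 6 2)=(1 9 11 10)(2 8 3 4 5)(6 12)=[0, 9, 8, 4, 5, 2, 12, 7, 3, 11, 1, 10, 6]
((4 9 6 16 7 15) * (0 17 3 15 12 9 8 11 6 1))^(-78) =(17)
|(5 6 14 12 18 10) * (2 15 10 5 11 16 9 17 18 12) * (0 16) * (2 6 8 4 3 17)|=42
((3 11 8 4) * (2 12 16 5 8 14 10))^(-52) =(2 14 3 8 16)(4 5 12 10 11)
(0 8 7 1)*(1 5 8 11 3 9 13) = (0 11 3 9 13 1)(5 8 7) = [11, 0, 2, 9, 4, 8, 6, 5, 7, 13, 10, 3, 12, 1]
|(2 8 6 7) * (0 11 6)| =6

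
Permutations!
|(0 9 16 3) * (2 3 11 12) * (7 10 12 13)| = 10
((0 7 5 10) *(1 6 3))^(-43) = (0 7 5 10)(1 3 6)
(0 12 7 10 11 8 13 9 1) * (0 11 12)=(1 11 8 13 9)(7 10 12)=[0, 11, 2, 3, 4, 5, 6, 10, 13, 1, 12, 8, 7, 9]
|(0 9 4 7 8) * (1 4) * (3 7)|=7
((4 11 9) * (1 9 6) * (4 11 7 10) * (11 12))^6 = (1 9 12 11 6)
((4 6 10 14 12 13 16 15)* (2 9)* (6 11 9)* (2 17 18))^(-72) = (2 16 18 13 17 12 9 14 11 10 4 6 15)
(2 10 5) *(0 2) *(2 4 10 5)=(0 4 10 2 5)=[4, 1, 5, 3, 10, 0, 6, 7, 8, 9, 2]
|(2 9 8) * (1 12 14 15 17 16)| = 6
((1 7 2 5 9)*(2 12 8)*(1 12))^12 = ((1 7)(2 5 9 12 8))^12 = (2 9 8 5 12)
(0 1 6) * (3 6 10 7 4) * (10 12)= [1, 12, 2, 6, 3, 5, 0, 4, 8, 9, 7, 11, 10]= (0 1 12 10 7 4 3 6)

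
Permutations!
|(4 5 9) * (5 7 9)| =|(4 7 9)| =3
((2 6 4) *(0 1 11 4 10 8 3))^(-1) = ((0 1 11 4 2 6 10 8 3))^(-1) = (0 3 8 10 6 2 4 11 1)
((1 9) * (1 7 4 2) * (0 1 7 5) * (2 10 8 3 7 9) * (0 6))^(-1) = (0 6 5 9 2 1)(3 8 10 4 7)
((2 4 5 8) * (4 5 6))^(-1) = ((2 5 8)(4 6))^(-1) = (2 8 5)(4 6)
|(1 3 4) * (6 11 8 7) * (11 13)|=15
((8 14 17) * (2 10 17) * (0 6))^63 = (0 6)(2 8 10 14 17)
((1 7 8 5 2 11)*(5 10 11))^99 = (1 11 10 8 7)(2 5)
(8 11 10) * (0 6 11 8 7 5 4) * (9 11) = (0 6 9 11 10 7 5 4) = [6, 1, 2, 3, 0, 4, 9, 5, 8, 11, 7, 10]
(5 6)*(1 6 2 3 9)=[0, 6, 3, 9, 4, 2, 5, 7, 8, 1]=(1 6 5 2 3 9)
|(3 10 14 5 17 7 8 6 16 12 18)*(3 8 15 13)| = 40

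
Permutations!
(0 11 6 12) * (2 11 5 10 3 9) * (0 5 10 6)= (0 10 3 9 2 11)(5 6 12)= [10, 1, 11, 9, 4, 6, 12, 7, 8, 2, 3, 0, 5]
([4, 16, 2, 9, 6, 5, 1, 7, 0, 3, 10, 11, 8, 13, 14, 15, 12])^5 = [12, 4, 2, 9, 8, 5, 0, 7, 16, 3, 10, 11, 1, 13, 14, 15, 6]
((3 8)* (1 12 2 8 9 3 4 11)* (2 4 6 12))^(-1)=((1 2 8 6 12 4 11)(3 9))^(-1)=(1 11 4 12 6 8 2)(3 9)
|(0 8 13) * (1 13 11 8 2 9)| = 10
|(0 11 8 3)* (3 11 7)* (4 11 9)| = 12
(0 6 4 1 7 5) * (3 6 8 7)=[8, 3, 2, 6, 1, 0, 4, 5, 7]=(0 8 7 5)(1 3 6 4)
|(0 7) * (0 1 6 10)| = 5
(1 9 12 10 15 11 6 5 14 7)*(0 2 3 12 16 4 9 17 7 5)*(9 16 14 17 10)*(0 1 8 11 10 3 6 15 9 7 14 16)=(0 2 6 1 3 12 7 8 11 15 10 9 16 4)(5 17 14)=[2, 3, 6, 12, 0, 17, 1, 8, 11, 16, 9, 15, 7, 13, 5, 10, 4, 14]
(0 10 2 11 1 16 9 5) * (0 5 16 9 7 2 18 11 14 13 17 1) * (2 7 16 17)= [10, 9, 14, 3, 4, 5, 6, 7, 8, 17, 18, 0, 12, 2, 13, 15, 16, 1, 11]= (0 10 18 11)(1 9 17)(2 14 13)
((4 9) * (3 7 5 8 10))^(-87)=((3 7 5 8 10)(4 9))^(-87)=(3 8 7 10 5)(4 9)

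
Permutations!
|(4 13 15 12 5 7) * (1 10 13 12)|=4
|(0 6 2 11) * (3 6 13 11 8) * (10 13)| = 4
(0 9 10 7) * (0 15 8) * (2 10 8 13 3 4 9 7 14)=(0 7 15 13 3 4 9 8)(2 10 14)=[7, 1, 10, 4, 9, 5, 6, 15, 0, 8, 14, 11, 12, 3, 2, 13]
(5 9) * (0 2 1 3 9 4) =(0 2 1 3 9 5 4) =[2, 3, 1, 9, 0, 4, 6, 7, 8, 5]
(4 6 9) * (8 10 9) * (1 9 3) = (1 9 4 6 8 10 3) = [0, 9, 2, 1, 6, 5, 8, 7, 10, 4, 3]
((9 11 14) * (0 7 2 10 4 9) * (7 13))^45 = ((0 13 7 2 10 4 9 11 14))^45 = (14)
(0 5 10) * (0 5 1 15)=(0 1 15)(5 10)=[1, 15, 2, 3, 4, 10, 6, 7, 8, 9, 5, 11, 12, 13, 14, 0]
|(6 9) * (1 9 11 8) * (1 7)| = 6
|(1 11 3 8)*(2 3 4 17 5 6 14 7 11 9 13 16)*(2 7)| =14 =|(1 9 13 16 7 11 4 17 5 6 14 2 3 8)|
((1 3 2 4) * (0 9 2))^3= ((0 9 2 4 1 3))^3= (0 4)(1 9)(2 3)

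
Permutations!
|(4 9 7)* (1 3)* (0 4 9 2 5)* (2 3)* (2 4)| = 6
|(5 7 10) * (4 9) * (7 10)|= 2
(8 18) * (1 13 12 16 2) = (1 13 12 16 2)(8 18) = [0, 13, 1, 3, 4, 5, 6, 7, 18, 9, 10, 11, 16, 12, 14, 15, 2, 17, 8]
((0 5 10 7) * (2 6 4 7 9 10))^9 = (0 6)(2 7)(4 5)(9 10)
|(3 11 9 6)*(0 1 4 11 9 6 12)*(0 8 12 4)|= |(0 1)(3 9 4 11 6)(8 12)|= 10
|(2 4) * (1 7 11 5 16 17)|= 6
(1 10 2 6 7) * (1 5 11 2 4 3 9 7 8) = (1 10 4 3 9 7 5 11 2 6 8) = [0, 10, 6, 9, 3, 11, 8, 5, 1, 7, 4, 2]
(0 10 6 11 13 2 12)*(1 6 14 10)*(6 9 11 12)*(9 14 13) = (0 1 14 10 13 2 6 12)(9 11) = [1, 14, 6, 3, 4, 5, 12, 7, 8, 11, 13, 9, 0, 2, 10]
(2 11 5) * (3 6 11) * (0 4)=(0 4)(2 3 6 11 5)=[4, 1, 3, 6, 0, 2, 11, 7, 8, 9, 10, 5]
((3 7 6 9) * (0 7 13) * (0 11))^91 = ((0 7 6 9 3 13 11))^91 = (13)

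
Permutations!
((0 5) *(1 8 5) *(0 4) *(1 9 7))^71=((0 9 7 1 8 5 4))^71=(0 9 7 1 8 5 4)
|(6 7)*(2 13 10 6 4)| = 6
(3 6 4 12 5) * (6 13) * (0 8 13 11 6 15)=[8, 1, 2, 11, 12, 3, 4, 7, 13, 9, 10, 6, 5, 15, 14, 0]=(0 8 13 15)(3 11 6 4 12 5)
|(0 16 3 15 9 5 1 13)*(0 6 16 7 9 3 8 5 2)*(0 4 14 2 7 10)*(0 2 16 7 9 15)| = 14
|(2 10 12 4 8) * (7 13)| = 10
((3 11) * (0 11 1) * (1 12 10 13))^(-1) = (0 1 13 10 12 3 11)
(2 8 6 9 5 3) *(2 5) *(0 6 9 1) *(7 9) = [6, 0, 8, 5, 4, 3, 1, 9, 7, 2] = (0 6 1)(2 8 7 9)(3 5)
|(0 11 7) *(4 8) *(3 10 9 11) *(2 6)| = 6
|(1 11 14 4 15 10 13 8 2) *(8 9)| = |(1 11 14 4 15 10 13 9 8 2)| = 10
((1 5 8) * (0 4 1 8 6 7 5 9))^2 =(0 1)(4 9)(5 7 6)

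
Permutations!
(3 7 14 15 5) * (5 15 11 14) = (15)(3 7 5)(11 14) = [0, 1, 2, 7, 4, 3, 6, 5, 8, 9, 10, 14, 12, 13, 11, 15]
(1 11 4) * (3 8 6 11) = [0, 3, 2, 8, 1, 5, 11, 7, 6, 9, 10, 4] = (1 3 8 6 11 4)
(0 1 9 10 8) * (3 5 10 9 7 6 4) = (0 1 7 6 4 3 5 10 8) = [1, 7, 2, 5, 3, 10, 4, 6, 0, 9, 8]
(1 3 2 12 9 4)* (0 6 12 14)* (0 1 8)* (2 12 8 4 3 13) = [6, 13, 14, 12, 4, 5, 8, 7, 0, 3, 10, 11, 9, 2, 1] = (0 6 8)(1 13 2 14)(3 12 9)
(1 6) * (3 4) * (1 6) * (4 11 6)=(3 11 6 4)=[0, 1, 2, 11, 3, 5, 4, 7, 8, 9, 10, 6]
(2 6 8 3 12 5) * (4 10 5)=[0, 1, 6, 12, 10, 2, 8, 7, 3, 9, 5, 11, 4]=(2 6 8 3 12 4 10 5)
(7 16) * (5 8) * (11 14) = (5 8)(7 16)(11 14) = [0, 1, 2, 3, 4, 8, 6, 16, 5, 9, 10, 14, 12, 13, 11, 15, 7]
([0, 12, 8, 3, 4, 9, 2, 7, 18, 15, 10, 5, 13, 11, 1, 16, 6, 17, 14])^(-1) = (1 14 18 8 2 6 16 15 9 5 11 13 12)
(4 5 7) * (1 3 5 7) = (1 3 5)(4 7) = [0, 3, 2, 5, 7, 1, 6, 4]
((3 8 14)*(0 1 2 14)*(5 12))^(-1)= (0 8 3 14 2 1)(5 12)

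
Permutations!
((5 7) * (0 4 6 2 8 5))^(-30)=(0 5 2 4 7 8 6)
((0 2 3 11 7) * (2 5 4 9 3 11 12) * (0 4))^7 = (12)(0 5)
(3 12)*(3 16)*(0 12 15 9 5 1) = (0 12 16 3 15 9 5 1) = [12, 0, 2, 15, 4, 1, 6, 7, 8, 5, 10, 11, 16, 13, 14, 9, 3]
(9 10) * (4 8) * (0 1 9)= (0 1 9 10)(4 8)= [1, 9, 2, 3, 8, 5, 6, 7, 4, 10, 0]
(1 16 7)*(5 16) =(1 5 16 7) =[0, 5, 2, 3, 4, 16, 6, 1, 8, 9, 10, 11, 12, 13, 14, 15, 7]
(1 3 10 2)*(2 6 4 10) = (1 3 2)(4 10 6) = [0, 3, 1, 2, 10, 5, 4, 7, 8, 9, 6]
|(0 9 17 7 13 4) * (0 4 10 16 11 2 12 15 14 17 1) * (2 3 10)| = 84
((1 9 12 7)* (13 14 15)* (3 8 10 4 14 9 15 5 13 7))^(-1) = (1 7 15)(3 12 9 13 5 14 4 10 8)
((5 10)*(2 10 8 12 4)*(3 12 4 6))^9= ((2 10 5 8 4)(3 12 6))^9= (12)(2 4 8 5 10)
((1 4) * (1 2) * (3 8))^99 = ((1 4 2)(3 8))^99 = (3 8)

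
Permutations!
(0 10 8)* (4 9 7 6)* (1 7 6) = [10, 7, 2, 3, 9, 5, 4, 1, 0, 6, 8] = (0 10 8)(1 7)(4 9 6)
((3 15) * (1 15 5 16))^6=(1 15 3 5 16)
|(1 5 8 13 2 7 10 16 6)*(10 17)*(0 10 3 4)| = 13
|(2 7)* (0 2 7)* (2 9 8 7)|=5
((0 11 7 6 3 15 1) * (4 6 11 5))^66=((0 5 4 6 3 15 1)(7 11))^66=(0 6 1 4 15 5 3)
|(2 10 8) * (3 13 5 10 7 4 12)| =9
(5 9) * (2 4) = [0, 1, 4, 3, 2, 9, 6, 7, 8, 5] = (2 4)(5 9)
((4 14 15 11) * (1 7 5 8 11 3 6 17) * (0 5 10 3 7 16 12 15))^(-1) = (0 14 4 11 8 5)(1 17 6 3 10 7 15 12 16)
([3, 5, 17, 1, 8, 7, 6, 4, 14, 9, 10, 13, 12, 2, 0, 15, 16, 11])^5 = [4, 14, 17, 8, 1, 0, 6, 3, 5, 9, 10, 13, 12, 2, 7, 15, 16, 11]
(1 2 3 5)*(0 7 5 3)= (0 7 5 1 2)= [7, 2, 0, 3, 4, 1, 6, 5]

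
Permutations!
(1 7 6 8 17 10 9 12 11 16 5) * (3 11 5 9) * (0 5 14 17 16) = [5, 7, 2, 11, 4, 1, 8, 6, 16, 12, 3, 0, 14, 13, 17, 15, 9, 10] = (0 5 1 7 6 8 16 9 12 14 17 10 3 11)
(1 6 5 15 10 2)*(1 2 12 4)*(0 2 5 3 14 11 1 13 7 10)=[2, 6, 5, 14, 13, 15, 3, 10, 8, 9, 12, 1, 4, 7, 11, 0]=(0 2 5 15)(1 6 3 14 11)(4 13 7 10 12)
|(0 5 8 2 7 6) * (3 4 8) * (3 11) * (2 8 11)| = 15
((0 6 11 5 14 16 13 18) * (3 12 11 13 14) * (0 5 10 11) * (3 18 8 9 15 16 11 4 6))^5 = (0 12 3)(4 15)(5 18)(6 16)(8 11)(9 10)(13 14)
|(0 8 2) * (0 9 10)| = 5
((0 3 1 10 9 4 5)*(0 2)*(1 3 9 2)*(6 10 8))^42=(0 6 5)(1 9 10)(2 8 4)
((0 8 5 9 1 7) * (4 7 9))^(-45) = (1 9)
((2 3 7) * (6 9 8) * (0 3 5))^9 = (9)(0 5 2 7 3)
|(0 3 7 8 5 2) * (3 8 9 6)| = 4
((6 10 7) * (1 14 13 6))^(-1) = ((1 14 13 6 10 7))^(-1) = (1 7 10 6 13 14)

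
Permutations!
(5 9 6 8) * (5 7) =(5 9 6 8 7) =[0, 1, 2, 3, 4, 9, 8, 5, 7, 6]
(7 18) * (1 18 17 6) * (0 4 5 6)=(0 4 5 6 1 18 7 17)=[4, 18, 2, 3, 5, 6, 1, 17, 8, 9, 10, 11, 12, 13, 14, 15, 16, 0, 7]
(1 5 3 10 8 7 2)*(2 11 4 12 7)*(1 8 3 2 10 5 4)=[0, 4, 8, 5, 12, 2, 6, 11, 10, 9, 3, 1, 7]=(1 4 12 7 11)(2 8 10 3 5)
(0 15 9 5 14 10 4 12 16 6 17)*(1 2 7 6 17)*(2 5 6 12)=[15, 5, 7, 3, 2, 14, 1, 12, 8, 6, 4, 11, 16, 13, 10, 9, 17, 0]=(0 15 9 6 1 5 14 10 4 2 7 12 16 17)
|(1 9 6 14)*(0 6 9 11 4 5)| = |(0 6 14 1 11 4 5)| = 7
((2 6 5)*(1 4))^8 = ((1 4)(2 6 5))^8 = (2 5 6)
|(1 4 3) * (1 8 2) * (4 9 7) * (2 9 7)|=7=|(1 7 4 3 8 9 2)|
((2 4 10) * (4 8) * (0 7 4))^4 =(0 2 4)(7 8 10)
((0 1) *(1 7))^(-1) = ((0 7 1))^(-1) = (0 1 7)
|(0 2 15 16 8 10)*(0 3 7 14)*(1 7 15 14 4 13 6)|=15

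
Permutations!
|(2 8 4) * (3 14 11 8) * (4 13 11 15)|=15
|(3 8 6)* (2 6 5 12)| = 6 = |(2 6 3 8 5 12)|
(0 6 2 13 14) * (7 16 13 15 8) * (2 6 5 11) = (0 5 11 2 15 8 7 16 13 14) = [5, 1, 15, 3, 4, 11, 6, 16, 7, 9, 10, 2, 12, 14, 0, 8, 13]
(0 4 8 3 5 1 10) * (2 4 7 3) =(0 7 3 5 1 10)(2 4 8) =[7, 10, 4, 5, 8, 1, 6, 3, 2, 9, 0]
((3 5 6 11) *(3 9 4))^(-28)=(3 6 9)(4 5 11)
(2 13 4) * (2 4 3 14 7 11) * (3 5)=(2 13 5 3 14 7 11)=[0, 1, 13, 14, 4, 3, 6, 11, 8, 9, 10, 2, 12, 5, 7]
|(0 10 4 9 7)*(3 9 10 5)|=|(0 5 3 9 7)(4 10)|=10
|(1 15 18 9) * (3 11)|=|(1 15 18 9)(3 11)|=4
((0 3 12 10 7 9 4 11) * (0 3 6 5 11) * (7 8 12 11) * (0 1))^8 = ((0 6 5 7 9 4 1)(3 11)(8 12 10))^8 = (0 6 5 7 9 4 1)(8 10 12)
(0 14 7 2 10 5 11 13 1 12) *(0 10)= (0 14 7 2)(1 12 10 5 11 13)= [14, 12, 0, 3, 4, 11, 6, 2, 8, 9, 5, 13, 10, 1, 7]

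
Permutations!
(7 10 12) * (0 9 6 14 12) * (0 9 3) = (0 3)(6 14 12 7 10 9) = [3, 1, 2, 0, 4, 5, 14, 10, 8, 6, 9, 11, 7, 13, 12]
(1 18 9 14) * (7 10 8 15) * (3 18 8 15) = (1 8 3 18 9 14)(7 10 15) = [0, 8, 2, 18, 4, 5, 6, 10, 3, 14, 15, 11, 12, 13, 1, 7, 16, 17, 9]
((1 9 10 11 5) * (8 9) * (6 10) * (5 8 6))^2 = ((1 6 10 11 8 9 5))^2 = (1 10 8 5 6 11 9)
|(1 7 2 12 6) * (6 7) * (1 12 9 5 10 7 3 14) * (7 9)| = 30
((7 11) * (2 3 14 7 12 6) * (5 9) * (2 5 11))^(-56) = (14)(5 6 12 11 9) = ((2 3 14 7)(5 9 11 12 6))^(-56)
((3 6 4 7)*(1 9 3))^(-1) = (1 7 4 6 3 9)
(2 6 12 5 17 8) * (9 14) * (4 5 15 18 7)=[0, 1, 6, 3, 5, 17, 12, 4, 2, 14, 10, 11, 15, 13, 9, 18, 16, 8, 7]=(2 6 12 15 18 7 4 5 17 8)(9 14)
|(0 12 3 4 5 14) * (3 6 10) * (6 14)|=|(0 12 14)(3 4 5 6 10)|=15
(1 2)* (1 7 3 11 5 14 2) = [0, 1, 7, 11, 4, 14, 6, 3, 8, 9, 10, 5, 12, 13, 2] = (2 7 3 11 5 14)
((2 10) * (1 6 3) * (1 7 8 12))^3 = (1 7)(2 10)(3 12)(6 8) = ((1 6 3 7 8 12)(2 10))^3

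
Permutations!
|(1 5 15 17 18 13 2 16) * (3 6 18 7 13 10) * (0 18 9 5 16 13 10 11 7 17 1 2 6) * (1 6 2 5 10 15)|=18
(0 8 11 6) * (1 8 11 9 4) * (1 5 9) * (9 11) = (0 9 4 5 11 6)(1 8) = [9, 8, 2, 3, 5, 11, 0, 7, 1, 4, 10, 6]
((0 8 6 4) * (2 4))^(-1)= (0 4 2 6 8)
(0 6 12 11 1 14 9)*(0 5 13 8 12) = (0 6)(1 14 9 5 13 8 12 11) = [6, 14, 2, 3, 4, 13, 0, 7, 12, 5, 10, 1, 11, 8, 9]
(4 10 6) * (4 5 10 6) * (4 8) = [0, 1, 2, 3, 6, 10, 5, 7, 4, 9, 8] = (4 6 5 10 8)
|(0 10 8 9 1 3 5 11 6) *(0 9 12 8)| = |(0 10)(1 3 5 11 6 9)(8 12)| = 6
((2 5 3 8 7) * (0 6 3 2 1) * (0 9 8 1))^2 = (0 3 9 7 6 1 8)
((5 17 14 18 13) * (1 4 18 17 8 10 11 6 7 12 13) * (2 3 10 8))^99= (18)(14 17)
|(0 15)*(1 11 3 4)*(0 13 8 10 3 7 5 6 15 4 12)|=13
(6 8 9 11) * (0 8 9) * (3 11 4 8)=[3, 1, 2, 11, 8, 5, 9, 7, 0, 4, 10, 6]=(0 3 11 6 9 4 8)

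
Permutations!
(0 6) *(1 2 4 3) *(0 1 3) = [6, 2, 4, 3, 0, 5, 1] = (0 6 1 2 4)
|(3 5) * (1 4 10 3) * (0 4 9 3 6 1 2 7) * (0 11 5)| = |(0 4 10 6 1 9 3)(2 7 11 5)| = 28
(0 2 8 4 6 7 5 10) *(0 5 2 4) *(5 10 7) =(10)(0 4 6 5 7 2 8) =[4, 1, 8, 3, 6, 7, 5, 2, 0, 9, 10]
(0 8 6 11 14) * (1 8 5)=[5, 8, 2, 3, 4, 1, 11, 7, 6, 9, 10, 14, 12, 13, 0]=(0 5 1 8 6 11 14)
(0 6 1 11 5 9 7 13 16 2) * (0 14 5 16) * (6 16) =(0 16 2 14 5 9 7 13)(1 11 6) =[16, 11, 14, 3, 4, 9, 1, 13, 8, 7, 10, 6, 12, 0, 5, 15, 2]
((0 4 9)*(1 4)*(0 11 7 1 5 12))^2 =(0 12 5)(1 9 7 4 11)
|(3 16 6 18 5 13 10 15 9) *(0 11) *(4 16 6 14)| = |(0 11)(3 6 18 5 13 10 15 9)(4 16 14)| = 24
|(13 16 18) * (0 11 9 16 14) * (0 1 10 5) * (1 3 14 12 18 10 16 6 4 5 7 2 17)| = |(0 11 9 6 4 5)(1 16 10 7 2 17)(3 14)(12 18 13)| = 6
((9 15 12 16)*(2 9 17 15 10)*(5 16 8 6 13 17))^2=(2 10 9)(6 17 12)(8 13 15)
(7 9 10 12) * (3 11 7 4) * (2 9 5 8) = (2 9 10 12 4 3 11 7 5 8) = [0, 1, 9, 11, 3, 8, 6, 5, 2, 10, 12, 7, 4]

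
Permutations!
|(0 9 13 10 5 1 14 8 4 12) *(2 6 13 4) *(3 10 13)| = |(0 9 4 12)(1 14 8 2 6 3 10 5)| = 8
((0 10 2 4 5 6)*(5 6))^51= (0 10 2 4 6)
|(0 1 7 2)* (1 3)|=5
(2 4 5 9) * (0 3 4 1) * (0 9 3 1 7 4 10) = [1, 9, 7, 10, 5, 3, 6, 4, 8, 2, 0] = (0 1 9 2 7 4 5 3 10)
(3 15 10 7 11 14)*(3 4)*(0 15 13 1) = (0 15 10 7 11 14 4 3 13 1) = [15, 0, 2, 13, 3, 5, 6, 11, 8, 9, 7, 14, 12, 1, 4, 10]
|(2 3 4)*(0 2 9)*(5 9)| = 6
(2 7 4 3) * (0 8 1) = (0 8 1)(2 7 4 3) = [8, 0, 7, 2, 3, 5, 6, 4, 1]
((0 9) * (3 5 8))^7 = ((0 9)(3 5 8))^7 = (0 9)(3 5 8)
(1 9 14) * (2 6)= [0, 9, 6, 3, 4, 5, 2, 7, 8, 14, 10, 11, 12, 13, 1]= (1 9 14)(2 6)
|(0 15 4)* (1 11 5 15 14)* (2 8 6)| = 21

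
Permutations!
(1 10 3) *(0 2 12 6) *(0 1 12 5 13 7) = (0 2 5 13 7)(1 10 3 12 6) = [2, 10, 5, 12, 4, 13, 1, 0, 8, 9, 3, 11, 6, 7]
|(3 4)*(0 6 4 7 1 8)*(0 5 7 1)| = |(0 6 4 3 1 8 5 7)| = 8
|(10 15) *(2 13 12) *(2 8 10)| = 6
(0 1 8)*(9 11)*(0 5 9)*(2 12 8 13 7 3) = (0 1 13 7 3 2 12 8 5 9 11) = [1, 13, 12, 2, 4, 9, 6, 3, 5, 11, 10, 0, 8, 7]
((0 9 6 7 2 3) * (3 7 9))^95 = (0 3)(2 7)(6 9)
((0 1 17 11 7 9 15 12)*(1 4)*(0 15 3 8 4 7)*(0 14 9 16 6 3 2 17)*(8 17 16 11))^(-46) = ((0 7 11 14 9 2 16 6 3 17 8 4 1)(12 15))^(-46) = (0 16 1 2 4 9 8 14 17 11 3 7 6)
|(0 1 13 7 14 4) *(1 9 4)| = 12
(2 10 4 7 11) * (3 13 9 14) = (2 10 4 7 11)(3 13 9 14) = [0, 1, 10, 13, 7, 5, 6, 11, 8, 14, 4, 2, 12, 9, 3]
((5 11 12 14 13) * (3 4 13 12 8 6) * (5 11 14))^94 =(3 8 13)(4 6 11)(5 14 12)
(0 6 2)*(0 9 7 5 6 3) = (0 3)(2 9 7 5 6) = [3, 1, 9, 0, 4, 6, 2, 5, 8, 7]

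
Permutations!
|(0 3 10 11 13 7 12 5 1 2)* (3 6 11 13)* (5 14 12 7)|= 18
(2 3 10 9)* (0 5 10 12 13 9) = (0 5 10)(2 3 12 13 9) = [5, 1, 3, 12, 4, 10, 6, 7, 8, 2, 0, 11, 13, 9]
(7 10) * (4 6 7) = (4 6 7 10) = [0, 1, 2, 3, 6, 5, 7, 10, 8, 9, 4]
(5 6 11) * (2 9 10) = [0, 1, 9, 3, 4, 6, 11, 7, 8, 10, 2, 5] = (2 9 10)(5 6 11)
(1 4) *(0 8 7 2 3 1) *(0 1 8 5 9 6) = [5, 4, 3, 8, 1, 9, 0, 2, 7, 6] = (0 5 9 6)(1 4)(2 3 8 7)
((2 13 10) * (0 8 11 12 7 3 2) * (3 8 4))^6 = ((0 4 3 2 13 10)(7 8 11 12))^6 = (13)(7 11)(8 12)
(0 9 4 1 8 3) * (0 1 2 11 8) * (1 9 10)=(0 10 1)(2 11 8 3 9 4)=[10, 0, 11, 9, 2, 5, 6, 7, 3, 4, 1, 8]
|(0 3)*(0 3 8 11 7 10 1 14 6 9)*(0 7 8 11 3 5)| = 30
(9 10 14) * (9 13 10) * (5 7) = (5 7)(10 14 13) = [0, 1, 2, 3, 4, 7, 6, 5, 8, 9, 14, 11, 12, 10, 13]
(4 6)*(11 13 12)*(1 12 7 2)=(1 12 11 13 7 2)(4 6)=[0, 12, 1, 3, 6, 5, 4, 2, 8, 9, 10, 13, 11, 7]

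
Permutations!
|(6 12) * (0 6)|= 3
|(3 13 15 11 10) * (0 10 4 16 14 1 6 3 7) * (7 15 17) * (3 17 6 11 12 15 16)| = 12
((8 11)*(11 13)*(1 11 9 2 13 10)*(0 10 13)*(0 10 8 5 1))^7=(0 8 13 9 2 10)(1 11 5)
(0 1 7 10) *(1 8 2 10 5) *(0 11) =(0 8 2 10 11)(1 7 5) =[8, 7, 10, 3, 4, 1, 6, 5, 2, 9, 11, 0]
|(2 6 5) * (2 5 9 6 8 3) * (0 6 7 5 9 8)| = 15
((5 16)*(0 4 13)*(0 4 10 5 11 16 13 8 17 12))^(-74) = (0 17 4 5)(8 13 10 12)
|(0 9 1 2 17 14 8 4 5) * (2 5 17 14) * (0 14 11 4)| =|(0 9 1 5 14 8)(2 11 4 17)| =12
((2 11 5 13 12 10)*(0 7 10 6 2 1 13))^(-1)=((0 7 10 1 13 12 6 2 11 5))^(-1)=(0 5 11 2 6 12 13 1 10 7)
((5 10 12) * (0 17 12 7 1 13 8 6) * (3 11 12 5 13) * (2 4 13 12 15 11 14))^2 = ((0 17 5 10 7 1 3 14 2 4 13 8 6)(11 15))^2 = (0 5 7 3 2 13 6 17 10 1 14 4 8)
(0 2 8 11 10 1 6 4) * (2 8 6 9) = (0 8 11 10 1 9 2 6 4) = [8, 9, 6, 3, 0, 5, 4, 7, 11, 2, 1, 10]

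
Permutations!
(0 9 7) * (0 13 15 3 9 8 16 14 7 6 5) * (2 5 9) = (0 8 16 14 7 13 15 3 2 5)(6 9) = [8, 1, 5, 2, 4, 0, 9, 13, 16, 6, 10, 11, 12, 15, 7, 3, 14]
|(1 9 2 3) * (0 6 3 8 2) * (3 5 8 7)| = 9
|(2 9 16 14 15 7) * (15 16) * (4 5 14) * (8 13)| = |(2 9 15 7)(4 5 14 16)(8 13)| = 4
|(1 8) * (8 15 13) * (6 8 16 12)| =|(1 15 13 16 12 6 8)| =7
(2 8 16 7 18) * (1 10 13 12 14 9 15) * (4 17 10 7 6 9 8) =(1 7 18 2 4 17 10 13 12 14 8 16 6 9 15) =[0, 7, 4, 3, 17, 5, 9, 18, 16, 15, 13, 11, 14, 12, 8, 1, 6, 10, 2]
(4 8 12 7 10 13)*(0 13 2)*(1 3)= (0 13 4 8 12 7 10 2)(1 3)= [13, 3, 0, 1, 8, 5, 6, 10, 12, 9, 2, 11, 7, 4]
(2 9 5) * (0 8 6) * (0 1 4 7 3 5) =(0 8 6 1 4 7 3 5 2 9) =[8, 4, 9, 5, 7, 2, 1, 3, 6, 0]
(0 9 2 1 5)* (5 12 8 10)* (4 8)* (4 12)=[9, 4, 1, 3, 8, 0, 6, 7, 10, 2, 5, 11, 12]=(12)(0 9 2 1 4 8 10 5)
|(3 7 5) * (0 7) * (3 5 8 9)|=|(0 7 8 9 3)|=5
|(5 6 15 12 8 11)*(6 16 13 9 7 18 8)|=24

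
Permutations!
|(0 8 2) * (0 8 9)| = |(0 9)(2 8)| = 2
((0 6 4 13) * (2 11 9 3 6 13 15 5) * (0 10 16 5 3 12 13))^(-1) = ((2 11 9 12 13 10 16 5)(3 6 4 15))^(-1) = (2 5 16 10 13 12 9 11)(3 15 4 6)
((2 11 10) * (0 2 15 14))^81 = (0 10)(2 15)(11 14)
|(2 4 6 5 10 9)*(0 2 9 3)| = |(0 2 4 6 5 10 3)| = 7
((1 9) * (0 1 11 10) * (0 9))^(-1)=(0 1)(9 10 11)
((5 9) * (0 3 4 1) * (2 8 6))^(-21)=((0 3 4 1)(2 8 6)(5 9))^(-21)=(0 1 4 3)(5 9)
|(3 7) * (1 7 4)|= 4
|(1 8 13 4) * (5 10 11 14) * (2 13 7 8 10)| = 8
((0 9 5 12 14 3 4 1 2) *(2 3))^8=((0 9 5 12 14 2)(1 3 4))^8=(0 5 14)(1 4 3)(2 9 12)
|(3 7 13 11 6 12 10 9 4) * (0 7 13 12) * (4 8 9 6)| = 20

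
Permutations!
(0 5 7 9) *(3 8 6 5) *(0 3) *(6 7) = [0, 1, 2, 8, 4, 6, 5, 9, 7, 3] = (3 8 7 9)(5 6)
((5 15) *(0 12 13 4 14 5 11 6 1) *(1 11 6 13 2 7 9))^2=(0 2 9)(1 12 7)(4 5 6 13 14 15 11)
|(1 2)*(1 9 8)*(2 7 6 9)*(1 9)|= 6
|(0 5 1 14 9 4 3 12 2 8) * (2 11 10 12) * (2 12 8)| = 11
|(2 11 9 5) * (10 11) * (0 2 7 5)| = 10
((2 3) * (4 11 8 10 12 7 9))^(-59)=((2 3)(4 11 8 10 12 7 9))^(-59)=(2 3)(4 12 11 7 8 9 10)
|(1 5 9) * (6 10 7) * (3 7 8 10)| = 6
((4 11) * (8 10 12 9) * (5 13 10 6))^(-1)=((4 11)(5 13 10 12 9 8 6))^(-1)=(4 11)(5 6 8 9 12 10 13)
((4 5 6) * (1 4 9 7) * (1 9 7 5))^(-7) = ((1 4)(5 6 7 9))^(-7) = (1 4)(5 6 7 9)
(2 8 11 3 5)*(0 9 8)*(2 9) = (0 2)(3 5 9 8 11) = [2, 1, 0, 5, 4, 9, 6, 7, 11, 8, 10, 3]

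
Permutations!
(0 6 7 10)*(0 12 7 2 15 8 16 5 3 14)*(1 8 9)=(0 6 2 15 9 1 8 16 5 3 14)(7 10 12)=[6, 8, 15, 14, 4, 3, 2, 10, 16, 1, 12, 11, 7, 13, 0, 9, 5]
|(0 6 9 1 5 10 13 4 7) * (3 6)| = |(0 3 6 9 1 5 10 13 4 7)| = 10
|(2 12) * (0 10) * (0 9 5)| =4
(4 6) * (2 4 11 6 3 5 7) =[0, 1, 4, 5, 3, 7, 11, 2, 8, 9, 10, 6] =(2 4 3 5 7)(6 11)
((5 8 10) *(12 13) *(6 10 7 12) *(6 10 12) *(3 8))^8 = (13)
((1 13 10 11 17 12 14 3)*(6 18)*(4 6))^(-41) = ((1 13 10 11 17 12 14 3)(4 6 18))^(-41) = (1 3 14 12 17 11 10 13)(4 6 18)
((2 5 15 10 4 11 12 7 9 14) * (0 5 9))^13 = (0 11 15 7 4 5 12 10)(2 9 14)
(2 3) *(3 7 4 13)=(2 7 4 13 3)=[0, 1, 7, 2, 13, 5, 6, 4, 8, 9, 10, 11, 12, 3]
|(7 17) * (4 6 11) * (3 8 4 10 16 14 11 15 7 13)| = 8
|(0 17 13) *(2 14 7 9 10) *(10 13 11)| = |(0 17 11 10 2 14 7 9 13)| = 9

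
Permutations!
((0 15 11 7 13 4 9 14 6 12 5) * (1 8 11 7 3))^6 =((0 15 7 13 4 9 14 6 12 5)(1 8 11 3))^6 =(0 14 7 12 4)(1 11)(3 8)(5 9 15 6 13)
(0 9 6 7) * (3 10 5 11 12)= (0 9 6 7)(3 10 5 11 12)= [9, 1, 2, 10, 4, 11, 7, 0, 8, 6, 5, 12, 3]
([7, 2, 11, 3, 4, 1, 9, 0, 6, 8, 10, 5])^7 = (0 7)(1 5 11 2)(6 9 8)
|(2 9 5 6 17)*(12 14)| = 10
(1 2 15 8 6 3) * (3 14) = [0, 2, 15, 1, 4, 5, 14, 7, 6, 9, 10, 11, 12, 13, 3, 8] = (1 2 15 8 6 14 3)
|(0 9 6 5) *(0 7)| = 5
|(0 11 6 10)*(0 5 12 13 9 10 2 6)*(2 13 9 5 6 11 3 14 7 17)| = 42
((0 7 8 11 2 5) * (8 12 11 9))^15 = ((0 7 12 11 2 5)(8 9))^15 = (0 11)(2 7)(5 12)(8 9)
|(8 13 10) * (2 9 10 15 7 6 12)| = 9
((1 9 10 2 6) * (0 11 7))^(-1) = ((0 11 7)(1 9 10 2 6))^(-1) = (0 7 11)(1 6 2 10 9)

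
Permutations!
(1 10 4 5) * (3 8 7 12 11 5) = (1 10 4 3 8 7 12 11 5) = [0, 10, 2, 8, 3, 1, 6, 12, 7, 9, 4, 5, 11]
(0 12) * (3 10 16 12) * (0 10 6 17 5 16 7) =[3, 1, 2, 6, 4, 16, 17, 0, 8, 9, 7, 11, 10, 13, 14, 15, 12, 5] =(0 3 6 17 5 16 12 10 7)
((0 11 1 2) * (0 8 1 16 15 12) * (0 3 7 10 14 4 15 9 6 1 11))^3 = ((1 2 8 11 16 9 6)(3 7 10 14 4 15 12))^3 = (1 11 6 8 9 2 16)(3 14 12 10 15 7 4)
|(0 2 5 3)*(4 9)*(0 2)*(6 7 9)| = |(2 5 3)(4 6 7 9)| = 12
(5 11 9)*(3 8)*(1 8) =[0, 8, 2, 1, 4, 11, 6, 7, 3, 5, 10, 9] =(1 8 3)(5 11 9)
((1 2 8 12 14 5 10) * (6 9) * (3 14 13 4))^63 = (1 12 3 10 8 4 5 2 13 14)(6 9)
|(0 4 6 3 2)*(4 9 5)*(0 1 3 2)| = |(0 9 5 4 6 2 1 3)| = 8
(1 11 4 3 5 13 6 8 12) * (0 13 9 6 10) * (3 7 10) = [13, 11, 2, 5, 7, 9, 8, 10, 12, 6, 0, 4, 1, 3] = (0 13 3 5 9 6 8 12 1 11 4 7 10)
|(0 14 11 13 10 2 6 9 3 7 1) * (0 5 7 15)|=30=|(0 14 11 13 10 2 6 9 3 15)(1 5 7)|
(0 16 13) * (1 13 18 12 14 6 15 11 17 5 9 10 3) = (0 16 18 12 14 6 15 11 17 5 9 10 3 1 13) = [16, 13, 2, 1, 4, 9, 15, 7, 8, 10, 3, 17, 14, 0, 6, 11, 18, 5, 12]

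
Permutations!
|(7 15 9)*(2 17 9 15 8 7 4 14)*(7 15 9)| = 8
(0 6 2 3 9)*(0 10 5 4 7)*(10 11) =(0 6 2 3 9 11 10 5 4 7) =[6, 1, 3, 9, 7, 4, 2, 0, 8, 11, 5, 10]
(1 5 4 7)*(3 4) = (1 5 3 4 7) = [0, 5, 2, 4, 7, 3, 6, 1]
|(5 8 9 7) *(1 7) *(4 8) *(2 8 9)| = 10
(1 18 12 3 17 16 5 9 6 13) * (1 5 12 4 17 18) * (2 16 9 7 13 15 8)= (2 16 12 3 18 4 17 9 6 15 8)(5 7 13)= [0, 1, 16, 18, 17, 7, 15, 13, 2, 6, 10, 11, 3, 5, 14, 8, 12, 9, 4]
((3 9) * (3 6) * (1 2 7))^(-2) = (1 2 7)(3 9 6)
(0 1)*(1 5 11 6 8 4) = (0 5 11 6 8 4 1) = [5, 0, 2, 3, 1, 11, 8, 7, 4, 9, 10, 6]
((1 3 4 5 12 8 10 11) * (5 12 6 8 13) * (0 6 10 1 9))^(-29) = (0 13 8 10 3 9 12 6 5 1 11 4)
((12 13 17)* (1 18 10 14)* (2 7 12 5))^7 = (1 14 10 18)(2 7 12 13 17 5)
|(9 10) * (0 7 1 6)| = |(0 7 1 6)(9 10)| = 4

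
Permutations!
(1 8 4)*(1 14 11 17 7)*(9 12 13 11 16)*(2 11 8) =(1 2 11 17 7)(4 14 16 9 12 13 8) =[0, 2, 11, 3, 14, 5, 6, 1, 4, 12, 10, 17, 13, 8, 16, 15, 9, 7]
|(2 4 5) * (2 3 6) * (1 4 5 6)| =6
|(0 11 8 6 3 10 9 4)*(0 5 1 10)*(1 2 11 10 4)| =11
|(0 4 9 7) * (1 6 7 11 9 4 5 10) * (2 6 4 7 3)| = |(0 5 10 1 4 7)(2 6 3)(9 11)| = 6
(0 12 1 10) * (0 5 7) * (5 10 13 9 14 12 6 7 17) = (0 6 7)(1 13 9 14 12)(5 17) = [6, 13, 2, 3, 4, 17, 7, 0, 8, 14, 10, 11, 1, 9, 12, 15, 16, 5]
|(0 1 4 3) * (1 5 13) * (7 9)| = 6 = |(0 5 13 1 4 3)(7 9)|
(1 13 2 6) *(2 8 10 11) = [0, 13, 6, 3, 4, 5, 1, 7, 10, 9, 11, 2, 12, 8] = (1 13 8 10 11 2 6)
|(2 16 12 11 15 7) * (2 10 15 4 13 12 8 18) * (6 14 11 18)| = |(2 16 8 6 14 11 4 13 12 18)(7 10 15)| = 30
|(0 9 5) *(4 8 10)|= 3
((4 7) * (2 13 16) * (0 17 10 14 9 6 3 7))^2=(0 10 9 3 4 17 14 6 7)(2 16 13)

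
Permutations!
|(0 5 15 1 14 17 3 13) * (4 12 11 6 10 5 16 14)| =|(0 16 14 17 3 13)(1 4 12 11 6 10 5 15)| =24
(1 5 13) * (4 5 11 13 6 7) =[0, 11, 2, 3, 5, 6, 7, 4, 8, 9, 10, 13, 12, 1] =(1 11 13)(4 5 6 7)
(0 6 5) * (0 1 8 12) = (0 6 5 1 8 12) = [6, 8, 2, 3, 4, 1, 5, 7, 12, 9, 10, 11, 0]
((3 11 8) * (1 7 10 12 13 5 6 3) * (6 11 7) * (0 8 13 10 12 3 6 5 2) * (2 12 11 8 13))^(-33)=((0 13 12 10 3 7 11 2)(1 5 8))^(-33)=(0 2 11 7 3 10 12 13)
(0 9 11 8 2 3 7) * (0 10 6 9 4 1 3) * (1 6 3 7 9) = (0 4 6 1 7 10 3 9 11 8 2) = [4, 7, 0, 9, 6, 5, 1, 10, 2, 11, 3, 8]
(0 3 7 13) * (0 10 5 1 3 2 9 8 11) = (0 2 9 8 11)(1 3 7 13 10 5) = [2, 3, 9, 7, 4, 1, 6, 13, 11, 8, 5, 0, 12, 10]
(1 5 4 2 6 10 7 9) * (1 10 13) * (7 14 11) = (1 5 4 2 6 13)(7 9 10 14 11) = [0, 5, 6, 3, 2, 4, 13, 9, 8, 10, 14, 7, 12, 1, 11]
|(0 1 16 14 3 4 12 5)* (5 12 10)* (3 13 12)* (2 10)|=11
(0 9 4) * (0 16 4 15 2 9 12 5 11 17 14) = [12, 1, 9, 3, 16, 11, 6, 7, 8, 15, 10, 17, 5, 13, 0, 2, 4, 14] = (0 12 5 11 17 14)(2 9 15)(4 16)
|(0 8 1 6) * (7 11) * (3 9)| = 4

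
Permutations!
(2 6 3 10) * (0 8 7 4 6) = [8, 1, 0, 10, 6, 5, 3, 4, 7, 9, 2] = (0 8 7 4 6 3 10 2)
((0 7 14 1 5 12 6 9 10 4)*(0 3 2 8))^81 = ((0 7 14 1 5 12 6 9 10 4 3 2 8))^81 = (0 1 6 4 8 14 12 10 2 7 5 9 3)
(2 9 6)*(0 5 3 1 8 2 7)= (0 5 3 1 8 2 9 6 7)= [5, 8, 9, 1, 4, 3, 7, 0, 2, 6]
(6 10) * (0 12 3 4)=[12, 1, 2, 4, 0, 5, 10, 7, 8, 9, 6, 11, 3]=(0 12 3 4)(6 10)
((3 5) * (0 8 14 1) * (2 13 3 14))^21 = (0 5 2 1 3 8 14 13)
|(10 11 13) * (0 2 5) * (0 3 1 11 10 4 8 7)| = |(0 2 5 3 1 11 13 4 8 7)| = 10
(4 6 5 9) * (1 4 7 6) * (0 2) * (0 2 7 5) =(0 7 6)(1 4)(5 9) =[7, 4, 2, 3, 1, 9, 0, 6, 8, 5]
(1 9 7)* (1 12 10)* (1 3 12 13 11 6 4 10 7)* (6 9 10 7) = (1 10 3 12 6 4 7 13 11 9) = [0, 10, 2, 12, 7, 5, 4, 13, 8, 1, 3, 9, 6, 11]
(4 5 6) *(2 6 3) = (2 6 4 5 3) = [0, 1, 6, 2, 5, 3, 4]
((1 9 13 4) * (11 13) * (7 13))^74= (1 11 13)(4 9 7)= ((1 9 11 7 13 4))^74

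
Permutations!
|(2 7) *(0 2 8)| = |(0 2 7 8)| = 4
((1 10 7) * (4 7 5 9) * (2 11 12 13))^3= (1 9)(2 13 12 11)(4 10)(5 7)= ((1 10 5 9 4 7)(2 11 12 13))^3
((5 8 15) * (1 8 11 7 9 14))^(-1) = ((1 8 15 5 11 7 9 14))^(-1) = (1 14 9 7 11 5 15 8)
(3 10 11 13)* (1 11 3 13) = [0, 11, 2, 10, 4, 5, 6, 7, 8, 9, 3, 1, 12, 13] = (13)(1 11)(3 10)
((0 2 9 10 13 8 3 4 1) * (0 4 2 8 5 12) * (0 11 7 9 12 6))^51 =((0 8 3 2 12 11 7 9 10 13 5 6)(1 4))^51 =(0 2 7 13)(1 4)(3 11 10 6)(5 8 12 9)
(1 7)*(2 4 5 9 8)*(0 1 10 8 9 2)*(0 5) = [1, 7, 4, 3, 0, 2, 6, 10, 5, 9, 8] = (0 1 7 10 8 5 2 4)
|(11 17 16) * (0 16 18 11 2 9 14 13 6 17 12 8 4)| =13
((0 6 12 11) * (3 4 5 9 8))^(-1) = ((0 6 12 11)(3 4 5 9 8))^(-1) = (0 11 12 6)(3 8 9 5 4)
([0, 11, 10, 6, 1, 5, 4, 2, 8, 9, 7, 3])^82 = [0, 3, 10, 4, 11, 5, 1, 2, 8, 9, 7, 6]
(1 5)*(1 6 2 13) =(1 5 6 2 13) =[0, 5, 13, 3, 4, 6, 2, 7, 8, 9, 10, 11, 12, 1]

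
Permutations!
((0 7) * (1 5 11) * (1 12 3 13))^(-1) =(0 7)(1 13 3 12 11 5)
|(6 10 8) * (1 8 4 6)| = 6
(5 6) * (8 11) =[0, 1, 2, 3, 4, 6, 5, 7, 11, 9, 10, 8] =(5 6)(8 11)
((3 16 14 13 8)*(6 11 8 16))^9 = (16)(3 6 11 8)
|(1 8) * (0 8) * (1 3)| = 4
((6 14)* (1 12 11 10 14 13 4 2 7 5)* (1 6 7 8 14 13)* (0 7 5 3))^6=(1 2 12 8 11 14 10 5 13 6 4)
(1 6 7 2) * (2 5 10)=[0, 6, 1, 3, 4, 10, 7, 5, 8, 9, 2]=(1 6 7 5 10 2)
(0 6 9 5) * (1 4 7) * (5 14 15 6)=(0 5)(1 4 7)(6 9 14 15)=[5, 4, 2, 3, 7, 0, 9, 1, 8, 14, 10, 11, 12, 13, 15, 6]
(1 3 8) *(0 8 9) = (0 8 1 3 9) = [8, 3, 2, 9, 4, 5, 6, 7, 1, 0]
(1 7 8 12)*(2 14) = [0, 7, 14, 3, 4, 5, 6, 8, 12, 9, 10, 11, 1, 13, 2] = (1 7 8 12)(2 14)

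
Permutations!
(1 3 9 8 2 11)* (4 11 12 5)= (1 3 9 8 2 12 5 4 11)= [0, 3, 12, 9, 11, 4, 6, 7, 2, 8, 10, 1, 5]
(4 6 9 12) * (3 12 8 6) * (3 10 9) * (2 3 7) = [0, 1, 3, 12, 10, 5, 7, 2, 6, 8, 9, 11, 4] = (2 3 12 4 10 9 8 6 7)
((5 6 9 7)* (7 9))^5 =((9)(5 6 7))^5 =(9)(5 7 6)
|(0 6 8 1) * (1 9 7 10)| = |(0 6 8 9 7 10 1)| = 7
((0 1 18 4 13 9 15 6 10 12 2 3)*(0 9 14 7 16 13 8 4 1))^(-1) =(1 18)(2 12 10 6 15 9 3)(4 8)(7 14 13 16)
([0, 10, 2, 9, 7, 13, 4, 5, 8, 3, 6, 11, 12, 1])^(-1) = (1 13 5 7 4 6 10)(3 9)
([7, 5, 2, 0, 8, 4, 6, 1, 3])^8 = [7, 5, 2, 0, 8, 4, 6, 1, 3]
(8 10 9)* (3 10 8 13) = [0, 1, 2, 10, 4, 5, 6, 7, 8, 13, 9, 11, 12, 3] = (3 10 9 13)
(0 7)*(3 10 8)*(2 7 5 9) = (0 5 9 2 7)(3 10 8) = [5, 1, 7, 10, 4, 9, 6, 0, 3, 2, 8]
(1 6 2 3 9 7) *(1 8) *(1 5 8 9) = (1 6 2 3)(5 8)(7 9) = [0, 6, 3, 1, 4, 8, 2, 9, 5, 7]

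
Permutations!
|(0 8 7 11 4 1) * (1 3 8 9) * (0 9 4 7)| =4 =|(0 4 3 8)(1 9)(7 11)|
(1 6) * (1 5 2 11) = [0, 6, 11, 3, 4, 2, 5, 7, 8, 9, 10, 1] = (1 6 5 2 11)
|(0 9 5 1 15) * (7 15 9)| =3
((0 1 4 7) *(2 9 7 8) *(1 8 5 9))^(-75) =((0 8 2 1 4 5 9 7))^(-75) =(0 5 2 7 4 8 9 1)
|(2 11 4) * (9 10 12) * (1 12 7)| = 15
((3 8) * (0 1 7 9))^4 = (9)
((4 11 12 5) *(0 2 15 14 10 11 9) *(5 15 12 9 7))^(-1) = (0 9 11 10 14 15 12 2)(4 5 7)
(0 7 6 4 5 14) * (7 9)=(0 9 7 6 4 5 14)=[9, 1, 2, 3, 5, 14, 4, 6, 8, 7, 10, 11, 12, 13, 0]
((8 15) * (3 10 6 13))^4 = (15)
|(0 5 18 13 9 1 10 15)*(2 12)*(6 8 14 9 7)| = 12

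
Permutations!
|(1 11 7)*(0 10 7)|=5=|(0 10 7 1 11)|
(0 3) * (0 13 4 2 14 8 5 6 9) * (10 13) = (0 3 10 13 4 2 14 8 5 6 9) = [3, 1, 14, 10, 2, 6, 9, 7, 5, 0, 13, 11, 12, 4, 8]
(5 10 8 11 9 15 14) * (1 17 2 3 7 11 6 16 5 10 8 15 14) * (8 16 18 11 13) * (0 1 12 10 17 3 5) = (0 1 3 7 13 8 6 18 11 9 14 17 2 5 16)(10 15 12) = [1, 3, 5, 7, 4, 16, 18, 13, 6, 14, 15, 9, 10, 8, 17, 12, 0, 2, 11]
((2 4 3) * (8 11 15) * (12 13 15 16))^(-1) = (2 3 4)(8 15 13 12 16 11)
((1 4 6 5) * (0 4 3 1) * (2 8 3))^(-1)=(0 5 6 4)(1 3 8 2)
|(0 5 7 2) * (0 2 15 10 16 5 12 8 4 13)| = 5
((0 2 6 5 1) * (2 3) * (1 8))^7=((0 3 2 6 5 8 1))^7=(8)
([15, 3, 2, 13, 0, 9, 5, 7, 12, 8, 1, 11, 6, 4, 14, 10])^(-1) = (0 4 13 3 1 10 15)(5 6 12 8 9)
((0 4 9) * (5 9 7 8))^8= ((0 4 7 8 5 9))^8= (0 7 5)(4 8 9)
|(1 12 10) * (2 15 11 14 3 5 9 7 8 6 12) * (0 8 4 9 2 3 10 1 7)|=|(0 8 6 12 1 3 5 2 15 11 14 10 7 4 9)|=15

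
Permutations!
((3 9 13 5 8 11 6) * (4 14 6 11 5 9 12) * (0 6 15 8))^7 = ((0 6 3 12 4 14 15 8 5)(9 13))^7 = (0 8 14 12 6 5 15 4 3)(9 13)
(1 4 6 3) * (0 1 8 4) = (0 1)(3 8 4 6) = [1, 0, 2, 8, 6, 5, 3, 7, 4]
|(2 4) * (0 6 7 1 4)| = 6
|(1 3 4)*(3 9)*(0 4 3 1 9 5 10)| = 6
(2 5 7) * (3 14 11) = (2 5 7)(3 14 11) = [0, 1, 5, 14, 4, 7, 6, 2, 8, 9, 10, 3, 12, 13, 11]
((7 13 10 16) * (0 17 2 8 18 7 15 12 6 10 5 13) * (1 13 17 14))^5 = (0 17)(1 8)(2 14)(5 7)(13 18)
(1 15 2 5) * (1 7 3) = [0, 15, 5, 1, 4, 7, 6, 3, 8, 9, 10, 11, 12, 13, 14, 2] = (1 15 2 5 7 3)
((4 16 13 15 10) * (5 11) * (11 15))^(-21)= (16)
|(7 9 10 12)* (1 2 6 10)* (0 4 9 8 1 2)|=10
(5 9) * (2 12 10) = (2 12 10)(5 9) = [0, 1, 12, 3, 4, 9, 6, 7, 8, 5, 2, 11, 10]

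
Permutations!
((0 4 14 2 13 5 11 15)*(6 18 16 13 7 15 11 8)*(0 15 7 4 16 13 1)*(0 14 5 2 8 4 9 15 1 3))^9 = ((0 16 3)(1 14 8 6 18 13 2 9 15)(4 5))^9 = (18)(4 5)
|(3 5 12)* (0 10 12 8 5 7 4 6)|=14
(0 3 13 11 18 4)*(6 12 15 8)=(0 3 13 11 18 4)(6 12 15 8)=[3, 1, 2, 13, 0, 5, 12, 7, 6, 9, 10, 18, 15, 11, 14, 8, 16, 17, 4]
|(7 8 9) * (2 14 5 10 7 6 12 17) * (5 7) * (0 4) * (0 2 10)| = 12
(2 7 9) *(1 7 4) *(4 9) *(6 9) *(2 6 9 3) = (1 7 4)(2 9 6 3) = [0, 7, 9, 2, 1, 5, 3, 4, 8, 6]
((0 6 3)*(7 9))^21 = ((0 6 3)(7 9))^21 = (7 9)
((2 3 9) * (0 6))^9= (9)(0 6)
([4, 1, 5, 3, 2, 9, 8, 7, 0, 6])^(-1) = [8, 1, 4, 3, 0, 2, 9, 7, 6, 5]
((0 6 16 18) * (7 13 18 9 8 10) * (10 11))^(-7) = (0 9 10 18 16 11 13 6 8 7)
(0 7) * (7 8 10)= [8, 1, 2, 3, 4, 5, 6, 0, 10, 9, 7]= (0 8 10 7)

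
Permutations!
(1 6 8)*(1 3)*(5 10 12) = (1 6 8 3)(5 10 12) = [0, 6, 2, 1, 4, 10, 8, 7, 3, 9, 12, 11, 5]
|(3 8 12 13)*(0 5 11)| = |(0 5 11)(3 8 12 13)| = 12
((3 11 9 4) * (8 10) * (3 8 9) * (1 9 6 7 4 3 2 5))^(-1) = ((1 9 3 11 2 5)(4 8 10 6 7))^(-1) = (1 5 2 11 3 9)(4 7 6 10 8)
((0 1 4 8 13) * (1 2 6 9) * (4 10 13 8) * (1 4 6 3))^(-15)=((0 2 3 1 10 13)(4 6 9))^(-15)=(0 1)(2 10)(3 13)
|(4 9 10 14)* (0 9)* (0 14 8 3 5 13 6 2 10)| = 14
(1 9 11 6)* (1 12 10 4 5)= (1 9 11 6 12 10 4 5)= [0, 9, 2, 3, 5, 1, 12, 7, 8, 11, 4, 6, 10]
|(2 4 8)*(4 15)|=4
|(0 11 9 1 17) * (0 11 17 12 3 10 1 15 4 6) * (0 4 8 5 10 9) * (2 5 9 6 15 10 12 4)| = |(0 17 11)(1 4 15 8 9 10)(2 5 12 3 6)| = 30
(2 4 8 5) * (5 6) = (2 4 8 6 5) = [0, 1, 4, 3, 8, 2, 5, 7, 6]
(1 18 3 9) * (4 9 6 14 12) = [0, 18, 2, 6, 9, 5, 14, 7, 8, 1, 10, 11, 4, 13, 12, 15, 16, 17, 3] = (1 18 3 6 14 12 4 9)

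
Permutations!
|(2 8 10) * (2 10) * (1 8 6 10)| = |(1 8 2 6 10)| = 5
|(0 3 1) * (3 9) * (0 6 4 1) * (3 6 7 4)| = |(0 9 6 3)(1 7 4)| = 12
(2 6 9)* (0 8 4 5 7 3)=(0 8 4 5 7 3)(2 6 9)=[8, 1, 6, 0, 5, 7, 9, 3, 4, 2]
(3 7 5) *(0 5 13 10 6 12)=(0 5 3 7 13 10 6 12)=[5, 1, 2, 7, 4, 3, 12, 13, 8, 9, 6, 11, 0, 10]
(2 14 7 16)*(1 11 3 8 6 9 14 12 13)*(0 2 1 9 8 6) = (0 2 12 13 9 14 7 16 1 11 3 6 8) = [2, 11, 12, 6, 4, 5, 8, 16, 0, 14, 10, 3, 13, 9, 7, 15, 1]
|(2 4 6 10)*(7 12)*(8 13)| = |(2 4 6 10)(7 12)(8 13)| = 4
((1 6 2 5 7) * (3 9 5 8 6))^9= ((1 3 9 5 7)(2 8 6))^9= (1 7 5 9 3)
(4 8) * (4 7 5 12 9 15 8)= (5 12 9 15 8 7)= [0, 1, 2, 3, 4, 12, 6, 5, 7, 15, 10, 11, 9, 13, 14, 8]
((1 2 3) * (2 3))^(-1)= (1 3)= ((1 3))^(-1)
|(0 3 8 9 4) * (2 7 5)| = |(0 3 8 9 4)(2 7 5)| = 15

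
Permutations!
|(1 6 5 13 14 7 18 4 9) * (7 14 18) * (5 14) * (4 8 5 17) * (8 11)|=|(1 6 14 17 4 9)(5 13 18 11 8)|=30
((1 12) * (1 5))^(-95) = (1 12 5)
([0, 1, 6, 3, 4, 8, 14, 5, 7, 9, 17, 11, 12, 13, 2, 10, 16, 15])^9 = [0, 1, 2, 3, 4, 5, 6, 7, 8, 9, 10, 11, 12, 13, 14, 15, 16, 17]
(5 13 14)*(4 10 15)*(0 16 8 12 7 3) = (0 16 8 12 7 3)(4 10 15)(5 13 14) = [16, 1, 2, 0, 10, 13, 6, 3, 12, 9, 15, 11, 7, 14, 5, 4, 8]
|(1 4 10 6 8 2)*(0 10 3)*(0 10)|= 7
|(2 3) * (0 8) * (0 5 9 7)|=10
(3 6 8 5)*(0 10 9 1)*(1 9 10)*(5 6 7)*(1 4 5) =(10)(0 4 5 3 7 1)(6 8) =[4, 0, 2, 7, 5, 3, 8, 1, 6, 9, 10]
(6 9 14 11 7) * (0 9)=(0 9 14 11 7 6)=[9, 1, 2, 3, 4, 5, 0, 6, 8, 14, 10, 7, 12, 13, 11]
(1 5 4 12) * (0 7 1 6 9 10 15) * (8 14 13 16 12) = [7, 5, 2, 3, 8, 4, 9, 1, 14, 10, 15, 11, 6, 16, 13, 0, 12] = (0 7 1 5 4 8 14 13 16 12 6 9 10 15)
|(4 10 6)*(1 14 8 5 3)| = 15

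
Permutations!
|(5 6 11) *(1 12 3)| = |(1 12 3)(5 6 11)| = 3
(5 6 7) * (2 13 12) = (2 13 12)(5 6 7) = [0, 1, 13, 3, 4, 6, 7, 5, 8, 9, 10, 11, 2, 12]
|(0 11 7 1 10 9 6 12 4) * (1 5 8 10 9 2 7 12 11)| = |(0 1 9 6 11 12 4)(2 7 5 8 10)| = 35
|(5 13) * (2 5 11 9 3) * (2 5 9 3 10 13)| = 7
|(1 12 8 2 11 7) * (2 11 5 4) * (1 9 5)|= 9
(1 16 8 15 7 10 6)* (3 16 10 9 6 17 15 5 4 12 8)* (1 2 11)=[0, 10, 11, 16, 12, 4, 2, 9, 5, 6, 17, 1, 8, 13, 14, 7, 3, 15]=(1 10 17 15 7 9 6 2 11)(3 16)(4 12 8 5)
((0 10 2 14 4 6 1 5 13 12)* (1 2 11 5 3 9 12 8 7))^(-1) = (0 12 9 3 1 7 8 13 5 11 10)(2 6 4 14)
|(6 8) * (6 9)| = |(6 8 9)| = 3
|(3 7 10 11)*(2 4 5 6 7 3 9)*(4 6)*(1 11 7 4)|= |(1 11 9 2 6 4 5)(7 10)|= 14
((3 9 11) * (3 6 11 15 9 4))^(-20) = (15)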